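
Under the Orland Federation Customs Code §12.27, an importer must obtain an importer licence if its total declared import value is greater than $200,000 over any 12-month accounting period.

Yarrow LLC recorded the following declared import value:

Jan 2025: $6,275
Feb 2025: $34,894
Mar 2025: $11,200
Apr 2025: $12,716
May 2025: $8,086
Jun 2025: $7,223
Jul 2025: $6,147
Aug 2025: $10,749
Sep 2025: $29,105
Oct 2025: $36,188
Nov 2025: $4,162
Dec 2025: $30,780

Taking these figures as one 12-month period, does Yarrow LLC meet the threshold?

Total declared import value: $6,275 + $34,894 + $11,200 + $12,716 + $8,086 + $7,223 + $6,147 + $10,749 + $29,105 + $36,188 + $4,162 + $30,780 = $197,525.
$197,525 ≤ $200,000, so the threshold is not exceeded.

No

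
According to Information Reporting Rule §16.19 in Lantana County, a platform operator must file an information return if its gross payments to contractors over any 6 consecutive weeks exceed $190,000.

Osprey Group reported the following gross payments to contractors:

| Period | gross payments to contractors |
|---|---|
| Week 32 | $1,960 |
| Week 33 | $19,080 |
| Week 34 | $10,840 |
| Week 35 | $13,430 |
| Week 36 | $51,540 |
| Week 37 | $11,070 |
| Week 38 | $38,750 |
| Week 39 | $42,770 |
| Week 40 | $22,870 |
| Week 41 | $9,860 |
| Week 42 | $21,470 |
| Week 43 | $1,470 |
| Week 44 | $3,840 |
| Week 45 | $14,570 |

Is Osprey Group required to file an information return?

No

Week 32–Week 37: $1,960 + $19,080 + $10,840 + $13,430 + $51,540 + $11,070 = $107,920 (under)
Week 33–Week 38: $19,080 + $10,840 + $13,430 + $51,540 + $11,070 + $38,750 = $144,710 (under)
Week 34–Week 39: $10,840 + $13,430 + $51,540 + $11,070 + $38,750 + $42,770 = $168,400 (under)
Week 35–Week 40: $13,430 + $51,540 + $11,070 + $38,750 + $42,770 + $22,870 = $180,430 (under)
Week 36–Week 41: $51,540 + $11,070 + $38,750 + $42,770 + $22,870 + $9,860 = $176,860 (under)
Week 37–Week 42: $11,070 + $38,750 + $42,770 + $22,870 + $9,860 + $21,470 = $146,790 (under)
Week 38–Week 43: $38,750 + $42,770 + $22,870 + $9,860 + $21,470 + $1,470 = $137,190 (under)
Week 39–Week 44: $42,770 + $22,870 + $9,860 + $21,470 + $1,470 + $3,840 = $102,280 (under)
Week 40–Week 45: $22,870 + $9,860 + $21,470 + $1,470 + $3,840 + $14,570 = $74,080 (under)
No window exceeds $190,000.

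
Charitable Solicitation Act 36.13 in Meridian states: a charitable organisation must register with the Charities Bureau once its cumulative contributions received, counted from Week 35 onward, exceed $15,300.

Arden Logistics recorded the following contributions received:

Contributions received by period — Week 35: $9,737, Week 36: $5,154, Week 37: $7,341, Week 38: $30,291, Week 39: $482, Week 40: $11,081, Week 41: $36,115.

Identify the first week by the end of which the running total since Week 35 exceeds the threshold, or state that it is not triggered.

Week 37

Through Week 35: $9,737
Through Week 36: $14,891
Through Week 37: $22,232 ← exceeds threshold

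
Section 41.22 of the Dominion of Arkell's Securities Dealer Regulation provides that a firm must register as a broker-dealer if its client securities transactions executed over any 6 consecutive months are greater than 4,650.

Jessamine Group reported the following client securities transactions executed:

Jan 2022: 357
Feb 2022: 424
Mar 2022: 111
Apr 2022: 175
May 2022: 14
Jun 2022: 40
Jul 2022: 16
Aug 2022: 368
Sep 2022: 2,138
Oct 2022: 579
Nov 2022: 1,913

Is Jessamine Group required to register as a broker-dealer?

Yes

Jan 2022–Jun 2022: 357 + 424 + 111 + 175 + 14 + 40 = 1,121 (under)
Feb 2022–Jul 2022: 424 + 111 + 175 + 14 + 40 + 16 = 780 (under)
Mar 2022–Aug 2022: 111 + 175 + 14 + 40 + 16 + 368 = 724 (under)
Apr 2022–Sep 2022: 175 + 14 + 40 + 16 + 368 + 2,138 = 2,751 (under)
May 2022–Oct 2022: 14 + 40 + 16 + 368 + 2,138 + 579 = 3,155 (under)
Jun 2022–Nov 2022: 40 + 16 + 368 + 2,138 + 579 + 1,913 = 5,054 (over)
At least one window exceeds 4,650.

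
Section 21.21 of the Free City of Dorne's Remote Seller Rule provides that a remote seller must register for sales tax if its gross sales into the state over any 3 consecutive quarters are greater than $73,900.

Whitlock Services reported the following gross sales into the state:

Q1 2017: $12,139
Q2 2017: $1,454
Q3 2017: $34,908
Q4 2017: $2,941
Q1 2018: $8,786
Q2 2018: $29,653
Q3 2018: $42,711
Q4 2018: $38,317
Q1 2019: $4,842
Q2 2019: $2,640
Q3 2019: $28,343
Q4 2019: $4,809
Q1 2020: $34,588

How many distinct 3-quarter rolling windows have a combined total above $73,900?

Q1 2017–Q3 2017: $12,139 + $1,454 + $34,908 = $48,501 (under)
Q2 2017–Q4 2017: $1,454 + $34,908 + $2,941 = $39,303 (under)
Q3 2017–Q1 2018: $34,908 + $2,941 + $8,786 = $46,635 (under)
Q4 2017–Q2 2018: $2,941 + $8,786 + $29,653 = $41,380 (under)
Q1 2018–Q3 2018: $8,786 + $29,653 + $42,711 = $81,150 (over)
Q2 2018–Q4 2018: $29,653 + $42,711 + $38,317 = $110,681 (over)
Q3 2018–Q1 2019: $42,711 + $38,317 + $4,842 = $85,870 (over)
Q4 2018–Q2 2019: $38,317 + $4,842 + $2,640 = $45,799 (under)
Q1 2019–Q3 2019: $4,842 + $2,640 + $28,343 = $35,825 (under)
Q2 2019–Q4 2019: $2,640 + $28,343 + $4,809 = $35,792 (under)
Q3 2019–Q1 2020: $28,343 + $4,809 + $34,588 = $67,740 (under)
3 windows exceed the threshold.

3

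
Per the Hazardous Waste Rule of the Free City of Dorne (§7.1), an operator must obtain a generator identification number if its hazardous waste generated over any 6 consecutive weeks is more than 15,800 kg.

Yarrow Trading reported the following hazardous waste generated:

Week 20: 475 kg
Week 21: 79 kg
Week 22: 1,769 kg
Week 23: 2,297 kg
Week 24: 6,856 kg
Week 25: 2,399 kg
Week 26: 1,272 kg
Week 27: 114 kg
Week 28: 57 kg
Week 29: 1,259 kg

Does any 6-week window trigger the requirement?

Week 20–Week 25: 475 kg + 79 kg + 1,769 kg + 2,297 kg + 6,856 kg + 2,399 kg = 13,875 kg (under)
Week 21–Week 26: 79 kg + 1,769 kg + 2,297 kg + 6,856 kg + 2,399 kg + 1,272 kg = 14,672 kg (under)
Week 22–Week 27: 1,769 kg + 2,297 kg + 6,856 kg + 2,399 kg + 1,272 kg + 114 kg = 14,707 kg (under)
Week 23–Week 28: 2,297 kg + 6,856 kg + 2,399 kg + 1,272 kg + 114 kg + 57 kg = 12,995 kg (under)
Week 24–Week 29: 6,856 kg + 2,399 kg + 1,272 kg + 114 kg + 57 kg + 1,259 kg = 11,957 kg (under)
No window exceeds 15,800 kg.

No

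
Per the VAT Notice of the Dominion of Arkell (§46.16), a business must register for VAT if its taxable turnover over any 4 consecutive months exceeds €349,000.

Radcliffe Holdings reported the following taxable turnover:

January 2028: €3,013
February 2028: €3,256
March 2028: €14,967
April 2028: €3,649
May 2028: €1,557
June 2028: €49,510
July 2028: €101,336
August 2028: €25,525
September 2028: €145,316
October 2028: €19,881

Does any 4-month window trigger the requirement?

No

January 2028–April 2028: €3,013 + €3,256 + €14,967 + €3,649 = €24,885 (under)
February 2028–May 2028: €3,256 + €14,967 + €3,649 + €1,557 = €23,429 (under)
March 2028–June 2028: €14,967 + €3,649 + €1,557 + €49,510 = €69,683 (under)
April 2028–July 2028: €3,649 + €1,557 + €49,510 + €101,336 = €156,052 (under)
May 2028–August 2028: €1,557 + €49,510 + €101,336 + €25,525 = €177,928 (under)
June 2028–September 2028: €49,510 + €101,336 + €25,525 + €145,316 = €321,687 (under)
July 2028–October 2028: €101,336 + €25,525 + €145,316 + €19,881 = €292,058 (under)
No window exceeds €349,000.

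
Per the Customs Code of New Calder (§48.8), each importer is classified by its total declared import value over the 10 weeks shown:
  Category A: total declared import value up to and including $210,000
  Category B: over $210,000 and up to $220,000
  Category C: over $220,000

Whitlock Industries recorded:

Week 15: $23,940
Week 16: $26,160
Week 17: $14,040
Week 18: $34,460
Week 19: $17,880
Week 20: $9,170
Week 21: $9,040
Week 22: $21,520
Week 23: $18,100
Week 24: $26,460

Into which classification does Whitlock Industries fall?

Category A

Total declared import value: $23,940 + $26,160 + $14,040 + $34,460 + $17,880 + $9,170 + $9,040 + $21,520 + $18,100 + $26,460 = $200,770.
$200,770 ≤ $210,000, so Category A applies.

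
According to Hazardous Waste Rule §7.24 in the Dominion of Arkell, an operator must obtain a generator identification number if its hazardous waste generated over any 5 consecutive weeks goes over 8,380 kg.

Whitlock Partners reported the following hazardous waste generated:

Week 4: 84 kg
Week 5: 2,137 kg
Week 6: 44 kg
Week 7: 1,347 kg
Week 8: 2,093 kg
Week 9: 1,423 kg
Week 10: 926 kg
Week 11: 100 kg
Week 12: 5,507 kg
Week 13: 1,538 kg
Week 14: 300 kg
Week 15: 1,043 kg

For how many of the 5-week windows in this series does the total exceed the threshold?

3

Week 4–Week 8: 84 kg + 2,137 kg + 44 kg + 1,347 kg + 2,093 kg = 5,705 kg (under)
Week 5–Week 9: 2,137 kg + 44 kg + 1,347 kg + 2,093 kg + 1,423 kg = 7,044 kg (under)
Week 6–Week 10: 44 kg + 1,347 kg + 2,093 kg + 1,423 kg + 926 kg = 5,833 kg (under)
Week 7–Week 11: 1,347 kg + 2,093 kg + 1,423 kg + 926 kg + 100 kg = 5,889 kg (under)
Week 8–Week 12: 2,093 kg + 1,423 kg + 926 kg + 100 kg + 5,507 kg = 10,049 kg (over)
Week 9–Week 13: 1,423 kg + 926 kg + 100 kg + 5,507 kg + 1,538 kg = 9,494 kg (over)
Week 10–Week 14: 926 kg + 100 kg + 5,507 kg + 1,538 kg + 300 kg = 8,371 kg (under)
Week 11–Week 15: 100 kg + 5,507 kg + 1,538 kg + 300 kg + 1,043 kg = 8,488 kg (over)
3 windows exceed the threshold.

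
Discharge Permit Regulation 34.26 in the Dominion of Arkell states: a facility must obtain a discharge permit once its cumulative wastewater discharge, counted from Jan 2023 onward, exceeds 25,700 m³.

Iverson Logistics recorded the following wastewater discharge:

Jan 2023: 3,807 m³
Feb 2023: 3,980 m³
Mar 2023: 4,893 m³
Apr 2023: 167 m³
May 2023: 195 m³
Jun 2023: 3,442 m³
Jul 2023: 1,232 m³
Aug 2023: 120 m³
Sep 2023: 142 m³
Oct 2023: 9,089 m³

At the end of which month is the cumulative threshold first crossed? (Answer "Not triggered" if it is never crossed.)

Oct 2023

Through Jan 2023: 3,807 m³
Through Feb 2023: 7,787 m³
Through Mar 2023: 12,680 m³
Through Apr 2023: 12,847 m³
Through May 2023: 13,042 m³
Through Jun 2023: 16,484 m³
Through Jul 2023: 17,716 m³
Through Aug 2023: 17,836 m³
Through Sep 2023: 17,978 m³
Through Oct 2023: 27,067 m³ ← exceeds threshold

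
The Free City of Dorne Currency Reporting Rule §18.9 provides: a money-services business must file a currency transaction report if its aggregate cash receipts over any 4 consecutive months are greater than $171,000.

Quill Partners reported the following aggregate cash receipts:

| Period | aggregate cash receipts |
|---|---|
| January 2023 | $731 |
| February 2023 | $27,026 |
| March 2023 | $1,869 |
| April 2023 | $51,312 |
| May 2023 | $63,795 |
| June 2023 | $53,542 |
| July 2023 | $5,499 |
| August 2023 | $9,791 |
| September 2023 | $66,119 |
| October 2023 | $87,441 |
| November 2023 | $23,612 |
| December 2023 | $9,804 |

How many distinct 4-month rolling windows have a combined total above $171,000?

3

January 2023–April 2023: $731 + $27,026 + $1,869 + $51,312 = $80,938 (under)
February 2023–May 2023: $27,026 + $1,869 + $51,312 + $63,795 = $144,002 (under)
March 2023–June 2023: $1,869 + $51,312 + $63,795 + $53,542 = $170,518 (under)
April 2023–July 2023: $51,312 + $63,795 + $53,542 + $5,499 = $174,148 (over)
May 2023–August 2023: $63,795 + $53,542 + $5,499 + $9,791 = $132,627 (under)
June 2023–September 2023: $53,542 + $5,499 + $9,791 + $66,119 = $134,951 (under)
July 2023–October 2023: $5,499 + $9,791 + $66,119 + $87,441 = $168,850 (under)
August 2023–November 2023: $9,791 + $66,119 + $87,441 + $23,612 = $186,963 (over)
September 2023–December 2023: $66,119 + $87,441 + $23,612 + $9,804 = $186,976 (over)
3 windows exceed the threshold.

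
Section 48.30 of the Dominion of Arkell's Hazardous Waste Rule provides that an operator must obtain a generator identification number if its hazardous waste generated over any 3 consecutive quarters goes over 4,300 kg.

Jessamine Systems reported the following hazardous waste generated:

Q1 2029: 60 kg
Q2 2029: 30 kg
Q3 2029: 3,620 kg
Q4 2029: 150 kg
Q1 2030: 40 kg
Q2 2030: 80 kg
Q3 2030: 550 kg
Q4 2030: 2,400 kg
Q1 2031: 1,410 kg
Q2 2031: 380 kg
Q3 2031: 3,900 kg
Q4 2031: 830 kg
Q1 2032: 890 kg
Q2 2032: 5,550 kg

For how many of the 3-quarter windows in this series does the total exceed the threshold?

Q1 2029–Q3 2029: 60 kg + 30 kg + 3,620 kg = 3,710 kg (under)
Q2 2029–Q4 2029: 30 kg + 3,620 kg + 150 kg = 3,800 kg (under)
Q3 2029–Q1 2030: 3,620 kg + 150 kg + 40 kg = 3,810 kg (under)
Q4 2029–Q2 2030: 150 kg + 40 kg + 80 kg = 270 kg (under)
Q1 2030–Q3 2030: 40 kg + 80 kg + 550 kg = 670 kg (under)
Q2 2030–Q4 2030: 80 kg + 550 kg + 2,400 kg = 3,030 kg (under)
Q3 2030–Q1 2031: 550 kg + 2,400 kg + 1,410 kg = 4,360 kg (over)
Q4 2030–Q2 2031: 2,400 kg + 1,410 kg + 380 kg = 4,190 kg (under)
Q1 2031–Q3 2031: 1,410 kg + 380 kg + 3,900 kg = 5,690 kg (over)
Q2 2031–Q4 2031: 380 kg + 3,900 kg + 830 kg = 5,110 kg (over)
Q3 2031–Q1 2032: 3,900 kg + 830 kg + 890 kg = 5,620 kg (over)
Q4 2031–Q2 2032: 830 kg + 890 kg + 5,550 kg = 7,270 kg (over)
5 windows exceed the threshold.

5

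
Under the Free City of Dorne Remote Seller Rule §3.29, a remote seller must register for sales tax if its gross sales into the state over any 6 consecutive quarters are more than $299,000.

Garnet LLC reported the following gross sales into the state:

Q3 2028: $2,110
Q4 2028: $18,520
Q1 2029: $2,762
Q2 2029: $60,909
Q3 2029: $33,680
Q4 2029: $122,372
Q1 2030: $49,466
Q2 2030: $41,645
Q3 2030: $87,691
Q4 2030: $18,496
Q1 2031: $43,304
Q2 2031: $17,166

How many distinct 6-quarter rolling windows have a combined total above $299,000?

Q3 2028–Q4 2029: $2,110 + $18,520 + $2,762 + $60,909 + $33,680 + $122,372 = $240,353 (under)
Q4 2028–Q1 2030: $18,520 + $2,762 + $60,909 + $33,680 + $122,372 + $49,466 = $287,709 (under)
Q1 2029–Q2 2030: $2,762 + $60,909 + $33,680 + $122,372 + $49,466 + $41,645 = $310,834 (over)
Q2 2029–Q3 2030: $60,909 + $33,680 + $122,372 + $49,466 + $41,645 + $87,691 = $395,763 (over)
Q3 2029–Q4 2030: $33,680 + $122,372 + $49,466 + $41,645 + $87,691 + $18,496 = $353,350 (over)
Q4 2029–Q1 2031: $122,372 + $49,466 + $41,645 + $87,691 + $18,496 + $43,304 = $362,974 (over)
Q1 2030–Q2 2031: $49,466 + $41,645 + $87,691 + $18,496 + $43,304 + $17,166 = $257,768 (under)
4 windows exceed the threshold.

4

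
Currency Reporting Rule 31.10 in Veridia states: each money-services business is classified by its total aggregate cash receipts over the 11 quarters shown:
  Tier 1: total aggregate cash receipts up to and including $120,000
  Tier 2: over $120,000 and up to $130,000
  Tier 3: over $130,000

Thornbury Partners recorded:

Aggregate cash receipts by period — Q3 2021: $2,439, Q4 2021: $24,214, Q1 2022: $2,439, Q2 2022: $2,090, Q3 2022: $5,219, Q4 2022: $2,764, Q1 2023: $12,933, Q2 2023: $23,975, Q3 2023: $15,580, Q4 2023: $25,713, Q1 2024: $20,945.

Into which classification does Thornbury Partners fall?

Tier 3

Total aggregate cash receipts: $2,439 + $24,214 + $2,439 + $2,090 + $5,219 + $2,764 + $12,933 + $23,975 + $15,580 + $25,713 + $20,945 = $138,311.
$138,311 > $130,000, so Tier 3 applies.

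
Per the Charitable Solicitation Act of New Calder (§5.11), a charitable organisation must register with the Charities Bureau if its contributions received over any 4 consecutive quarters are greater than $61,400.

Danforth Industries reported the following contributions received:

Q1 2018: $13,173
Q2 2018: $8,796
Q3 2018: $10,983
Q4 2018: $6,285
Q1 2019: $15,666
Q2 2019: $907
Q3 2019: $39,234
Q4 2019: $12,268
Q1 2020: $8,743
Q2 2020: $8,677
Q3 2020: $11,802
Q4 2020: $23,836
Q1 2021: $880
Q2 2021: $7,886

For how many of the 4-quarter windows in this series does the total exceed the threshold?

3

Q1 2018–Q4 2018: $13,173 + $8,796 + $10,983 + $6,285 = $39,237 (under)
Q2 2018–Q1 2019: $8,796 + $10,983 + $6,285 + $15,666 = $41,730 (under)
Q3 2018–Q2 2019: $10,983 + $6,285 + $15,666 + $907 = $33,841 (under)
Q4 2018–Q3 2019: $6,285 + $15,666 + $907 + $39,234 = $62,092 (over)
Q1 2019–Q4 2019: $15,666 + $907 + $39,234 + $12,268 = $68,075 (over)
Q2 2019–Q1 2020: $907 + $39,234 + $12,268 + $8,743 = $61,152 (under)
Q3 2019–Q2 2020: $39,234 + $12,268 + $8,743 + $8,677 = $68,922 (over)
Q4 2019–Q3 2020: $12,268 + $8,743 + $8,677 + $11,802 = $41,490 (under)
Q1 2020–Q4 2020: $8,743 + $8,677 + $11,802 + $23,836 = $53,058 (under)
Q2 2020–Q1 2021: $8,677 + $11,802 + $23,836 + $880 = $45,195 (under)
Q3 2020–Q2 2021: $11,802 + $23,836 + $880 + $7,886 = $44,404 (under)
3 windows exceed the threshold.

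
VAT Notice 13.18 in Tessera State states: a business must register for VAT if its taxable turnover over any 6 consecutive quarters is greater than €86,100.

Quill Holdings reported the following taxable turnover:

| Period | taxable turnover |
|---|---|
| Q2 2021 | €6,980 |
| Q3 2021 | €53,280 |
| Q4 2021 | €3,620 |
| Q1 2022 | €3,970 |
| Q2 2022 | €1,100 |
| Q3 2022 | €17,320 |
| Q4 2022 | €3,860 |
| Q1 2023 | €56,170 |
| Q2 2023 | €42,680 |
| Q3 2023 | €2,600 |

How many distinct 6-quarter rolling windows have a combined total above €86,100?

3

Q2 2021–Q3 2022: €6,980 + €53,280 + €3,620 + €3,970 + €1,100 + €17,320 = €86,270 (over)
Q3 2021–Q4 2022: €53,280 + €3,620 + €3,970 + €1,100 + €17,320 + €3,860 = €83,150 (under)
Q4 2021–Q1 2023: €3,620 + €3,970 + €1,100 + €17,320 + €3,860 + €56,170 = €86,040 (under)
Q1 2022–Q2 2023: €3,970 + €1,100 + €17,320 + €3,860 + €56,170 + €42,680 = €125,100 (over)
Q2 2022–Q3 2023: €1,100 + €17,320 + €3,860 + €56,170 + €42,680 + €2,600 = €123,730 (over)
3 windows exceed the threshold.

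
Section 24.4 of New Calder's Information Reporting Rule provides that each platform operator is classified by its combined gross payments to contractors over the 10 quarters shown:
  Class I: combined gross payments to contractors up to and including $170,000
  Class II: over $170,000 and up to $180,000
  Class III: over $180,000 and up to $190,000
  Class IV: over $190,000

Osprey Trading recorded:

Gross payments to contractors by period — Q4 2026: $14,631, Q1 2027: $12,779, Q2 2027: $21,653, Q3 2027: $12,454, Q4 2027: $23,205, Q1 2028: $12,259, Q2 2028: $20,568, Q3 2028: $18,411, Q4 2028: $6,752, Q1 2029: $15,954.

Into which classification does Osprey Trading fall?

Class I

Combined gross payments to contractors: $14,631 + $12,779 + $21,653 + $12,454 + $23,205 + $12,259 + $20,568 + $18,411 + $6,752 + $15,954 = $158,666.
$158,666 ≤ $170,000, so Class I applies.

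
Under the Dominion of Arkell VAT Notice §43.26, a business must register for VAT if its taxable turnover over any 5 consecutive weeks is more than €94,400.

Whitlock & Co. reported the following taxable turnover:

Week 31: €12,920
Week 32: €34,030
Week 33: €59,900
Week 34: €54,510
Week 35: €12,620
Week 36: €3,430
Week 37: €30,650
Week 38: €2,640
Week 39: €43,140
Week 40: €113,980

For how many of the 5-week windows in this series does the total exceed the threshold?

Week 31–Week 35: €12,920 + €34,030 + €59,900 + €54,510 + €12,620 = €173,980 (over)
Week 32–Week 36: €34,030 + €59,900 + €54,510 + €12,620 + €3,430 = €164,490 (over)
Week 33–Week 37: €59,900 + €54,510 + €12,620 + €3,430 + €30,650 = €161,110 (over)
Week 34–Week 38: €54,510 + €12,620 + €3,430 + €30,650 + €2,640 = €103,850 (over)
Week 35–Week 39: €12,620 + €3,430 + €30,650 + €2,640 + €43,140 = €92,480 (under)
Week 36–Week 40: €3,430 + €30,650 + €2,640 + €43,140 + €113,980 = €193,840 (over)
5 windows exceed the threshold.

5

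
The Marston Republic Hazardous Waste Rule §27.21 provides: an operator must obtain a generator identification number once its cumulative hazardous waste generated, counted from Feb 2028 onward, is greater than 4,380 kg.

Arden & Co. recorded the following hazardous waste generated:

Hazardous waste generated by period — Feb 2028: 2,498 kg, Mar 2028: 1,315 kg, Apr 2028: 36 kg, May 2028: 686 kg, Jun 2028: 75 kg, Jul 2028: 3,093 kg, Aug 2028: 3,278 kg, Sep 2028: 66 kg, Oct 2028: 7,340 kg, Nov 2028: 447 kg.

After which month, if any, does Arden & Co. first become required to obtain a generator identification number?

May 2028

Through Feb 2028: 2,498 kg
Through Mar 2028: 3,813 kg
Through Apr 2028: 3,849 kg
Through May 2028: 4,535 kg ← exceeds threshold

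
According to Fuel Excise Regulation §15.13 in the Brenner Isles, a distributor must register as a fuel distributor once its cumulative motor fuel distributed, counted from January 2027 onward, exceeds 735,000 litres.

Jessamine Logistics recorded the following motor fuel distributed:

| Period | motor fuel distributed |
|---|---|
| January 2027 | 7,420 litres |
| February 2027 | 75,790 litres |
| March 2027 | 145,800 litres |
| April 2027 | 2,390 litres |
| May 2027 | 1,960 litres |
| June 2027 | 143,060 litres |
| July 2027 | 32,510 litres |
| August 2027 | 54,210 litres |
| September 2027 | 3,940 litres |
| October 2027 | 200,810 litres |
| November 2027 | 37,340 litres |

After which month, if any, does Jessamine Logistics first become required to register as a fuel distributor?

Through January 2027: 7,420 litres
Through February 2027: 83,210 litres
Through March 2027: 229,010 litres
Through April 2027: 231,400 litres
Through May 2027: 233,360 litres
Through June 2027: 376,420 litres
Through July 2027: 408,930 litres
Through August 2027: 463,140 litres
Through September 2027: 467,080 litres
Through October 2027: 667,890 litres
Through November 2027: 705,230 litres
Final cumulative total 705,230 litres ≤ 735,000 litres; the threshold is never exceeded.

Not triggered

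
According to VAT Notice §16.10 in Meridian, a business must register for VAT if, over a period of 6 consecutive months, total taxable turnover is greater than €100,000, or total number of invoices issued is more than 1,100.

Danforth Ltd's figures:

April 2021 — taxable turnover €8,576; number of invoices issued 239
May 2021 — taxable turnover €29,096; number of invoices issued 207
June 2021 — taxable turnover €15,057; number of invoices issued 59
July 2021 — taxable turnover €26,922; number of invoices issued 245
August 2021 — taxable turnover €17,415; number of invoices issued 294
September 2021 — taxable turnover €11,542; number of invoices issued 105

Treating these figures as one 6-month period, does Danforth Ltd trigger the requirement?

Yes

Total taxable turnover: €8,576 + €29,096 + €15,057 + €26,922 + €17,415 + €11,542 = €108,608 (> €100,000).
Total number of invoices issued: 239 + 207 + 59 + 245 + 294 + 105 = 1,149 (> 1,100).
The test is 'or': at least one threshold is exceeded.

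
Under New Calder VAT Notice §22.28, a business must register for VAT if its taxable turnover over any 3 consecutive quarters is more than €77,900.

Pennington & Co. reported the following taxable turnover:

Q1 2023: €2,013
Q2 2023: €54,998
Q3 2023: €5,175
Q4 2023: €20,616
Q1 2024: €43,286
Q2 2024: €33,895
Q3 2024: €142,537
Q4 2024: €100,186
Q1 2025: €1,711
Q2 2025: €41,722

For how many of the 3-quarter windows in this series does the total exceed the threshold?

Q1 2023–Q3 2023: €2,013 + €54,998 + €5,175 = €62,186 (under)
Q2 2023–Q4 2023: €54,998 + €5,175 + €20,616 = €80,789 (over)
Q3 2023–Q1 2024: €5,175 + €20,616 + €43,286 = €69,077 (under)
Q4 2023–Q2 2024: €20,616 + €43,286 + €33,895 = €97,797 (over)
Q1 2024–Q3 2024: €43,286 + €33,895 + €142,537 = €219,718 (over)
Q2 2024–Q4 2024: €33,895 + €142,537 + €100,186 = €276,618 (over)
Q3 2024–Q1 2025: €142,537 + €100,186 + €1,711 = €244,434 (over)
Q4 2024–Q2 2025: €100,186 + €1,711 + €41,722 = €143,619 (over)
6 windows exceed the threshold.

6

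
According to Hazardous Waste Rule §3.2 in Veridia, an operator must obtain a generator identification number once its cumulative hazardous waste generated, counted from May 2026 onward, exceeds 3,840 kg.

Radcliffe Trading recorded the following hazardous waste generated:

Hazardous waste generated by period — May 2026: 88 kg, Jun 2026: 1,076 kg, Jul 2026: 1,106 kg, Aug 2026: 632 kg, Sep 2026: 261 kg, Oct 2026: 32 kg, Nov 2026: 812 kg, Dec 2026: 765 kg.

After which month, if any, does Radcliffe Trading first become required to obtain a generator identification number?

Nov 2026

Through May 2026: 88 kg
Through Jun 2026: 1,164 kg
Through Jul 2026: 2,270 kg
Through Aug 2026: 2,902 kg
Through Sep 2026: 3,163 kg
Through Oct 2026: 3,195 kg
Through Nov 2026: 4,007 kg ← exceeds threshold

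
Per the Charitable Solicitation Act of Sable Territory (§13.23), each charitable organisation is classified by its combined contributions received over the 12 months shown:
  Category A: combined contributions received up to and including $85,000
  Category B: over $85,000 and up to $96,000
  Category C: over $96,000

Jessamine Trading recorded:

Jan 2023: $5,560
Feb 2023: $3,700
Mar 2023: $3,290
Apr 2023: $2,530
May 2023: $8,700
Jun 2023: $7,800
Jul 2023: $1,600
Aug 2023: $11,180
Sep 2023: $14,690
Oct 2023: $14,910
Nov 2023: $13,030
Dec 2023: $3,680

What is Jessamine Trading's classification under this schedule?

Category B

Combined contributions received: $5,560 + $3,700 + $3,290 + $2,530 + $8,700 + $7,800 + $1,600 + $11,180 + $14,690 + $14,910 + $13,030 + $3,680 = $90,670.
$85,000 < $90,670 ≤ $96,000, so Category B applies.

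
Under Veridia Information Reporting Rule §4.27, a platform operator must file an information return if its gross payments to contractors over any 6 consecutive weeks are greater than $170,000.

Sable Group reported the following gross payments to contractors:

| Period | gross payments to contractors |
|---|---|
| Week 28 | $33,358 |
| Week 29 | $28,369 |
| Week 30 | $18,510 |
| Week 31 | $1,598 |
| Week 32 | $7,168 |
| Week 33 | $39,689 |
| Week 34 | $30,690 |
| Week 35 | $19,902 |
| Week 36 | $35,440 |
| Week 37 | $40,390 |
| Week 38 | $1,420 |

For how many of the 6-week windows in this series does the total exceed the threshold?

1

Week 28–Week 33: $33,358 + $28,369 + $18,510 + $1,598 + $7,168 + $39,689 = $128,692 (under)
Week 29–Week 34: $28,369 + $18,510 + $1,598 + $7,168 + $39,689 + $30,690 = $126,024 (under)
Week 30–Week 35: $18,510 + $1,598 + $7,168 + $39,689 + $30,690 + $19,902 = $117,557 (under)
Week 31–Week 36: $1,598 + $7,168 + $39,689 + $30,690 + $19,902 + $35,440 = $134,487 (under)
Week 32–Week 37: $7,168 + $39,689 + $30,690 + $19,902 + $35,440 + $40,390 = $173,279 (over)
Week 33–Week 38: $39,689 + $30,690 + $19,902 + $35,440 + $40,390 + $1,420 = $167,531 (under)
1 window exceeds the threshold.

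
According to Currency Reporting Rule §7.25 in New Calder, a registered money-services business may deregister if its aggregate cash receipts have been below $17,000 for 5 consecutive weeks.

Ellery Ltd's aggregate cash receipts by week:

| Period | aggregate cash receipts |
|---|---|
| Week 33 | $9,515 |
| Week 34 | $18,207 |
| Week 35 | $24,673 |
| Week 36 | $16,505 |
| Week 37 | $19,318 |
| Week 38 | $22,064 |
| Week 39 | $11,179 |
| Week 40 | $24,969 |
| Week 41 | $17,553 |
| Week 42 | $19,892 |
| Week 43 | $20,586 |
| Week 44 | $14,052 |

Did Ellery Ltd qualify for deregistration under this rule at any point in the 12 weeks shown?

No

Weeks below $17,000: Week 33, Week 36, Week 39, Week 44.
Longest run of consecutive weeks below the threshold: 1.
1 < 5, so Ellery Ltd never became eligible.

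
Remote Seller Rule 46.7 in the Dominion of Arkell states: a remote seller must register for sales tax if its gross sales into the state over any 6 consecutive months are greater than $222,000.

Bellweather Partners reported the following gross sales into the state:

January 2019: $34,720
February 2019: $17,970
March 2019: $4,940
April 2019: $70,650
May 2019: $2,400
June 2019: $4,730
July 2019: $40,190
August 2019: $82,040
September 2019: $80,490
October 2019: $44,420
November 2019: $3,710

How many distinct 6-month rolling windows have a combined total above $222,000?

January 2019–June 2019: $34,720 + $17,970 + $4,940 + $70,650 + $2,400 + $4,730 = $135,410 (under)
February 2019–July 2019: $17,970 + $4,940 + $70,650 + $2,400 + $4,730 + $40,190 = $140,880 (under)
March 2019–August 2019: $4,940 + $70,650 + $2,400 + $4,730 + $40,190 + $82,040 = $204,950 (under)
April 2019–September 2019: $70,650 + $2,400 + $4,730 + $40,190 + $82,040 + $80,490 = $280,500 (over)
May 2019–October 2019: $2,400 + $4,730 + $40,190 + $82,040 + $80,490 + $44,420 = $254,270 (over)
June 2019–November 2019: $4,730 + $40,190 + $82,040 + $80,490 + $44,420 + $3,710 = $255,580 (over)
3 windows exceed the threshold.

3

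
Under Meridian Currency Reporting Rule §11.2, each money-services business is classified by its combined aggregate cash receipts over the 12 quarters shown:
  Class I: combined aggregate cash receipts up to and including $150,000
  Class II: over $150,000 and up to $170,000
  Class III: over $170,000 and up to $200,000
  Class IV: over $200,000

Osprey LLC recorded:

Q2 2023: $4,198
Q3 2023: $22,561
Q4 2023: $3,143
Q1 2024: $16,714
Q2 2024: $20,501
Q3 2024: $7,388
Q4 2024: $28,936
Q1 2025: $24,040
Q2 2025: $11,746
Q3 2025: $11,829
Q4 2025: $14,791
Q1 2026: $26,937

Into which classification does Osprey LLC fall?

Combined aggregate cash receipts: $4,198 + $22,561 + $3,143 + $16,714 + $20,501 + $7,388 + $28,936 + $24,040 + $11,746 + $11,829 + $14,791 + $26,937 = $192,784.
$170,000 < $192,784 ≤ $200,000, so Class III applies.

Class III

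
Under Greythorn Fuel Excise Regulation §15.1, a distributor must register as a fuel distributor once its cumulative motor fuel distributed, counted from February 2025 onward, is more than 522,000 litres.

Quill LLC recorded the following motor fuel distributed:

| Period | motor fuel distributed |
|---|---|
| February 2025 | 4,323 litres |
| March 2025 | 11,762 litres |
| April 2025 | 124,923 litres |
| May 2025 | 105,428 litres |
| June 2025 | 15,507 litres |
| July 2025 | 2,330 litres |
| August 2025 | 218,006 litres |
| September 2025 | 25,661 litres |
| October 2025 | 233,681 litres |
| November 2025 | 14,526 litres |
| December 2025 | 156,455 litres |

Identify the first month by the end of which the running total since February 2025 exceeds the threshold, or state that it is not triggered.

October 2025

Through February 2025: 4,323 litres
Through March 2025: 16,085 litres
Through April 2025: 141,008 litres
Through May 2025: 246,436 litres
Through June 2025: 261,943 litres
Through July 2025: 264,273 litres
Through August 2025: 482,279 litres
Through September 2025: 507,940 litres
Through October 2025: 741,621 litres ← exceeds threshold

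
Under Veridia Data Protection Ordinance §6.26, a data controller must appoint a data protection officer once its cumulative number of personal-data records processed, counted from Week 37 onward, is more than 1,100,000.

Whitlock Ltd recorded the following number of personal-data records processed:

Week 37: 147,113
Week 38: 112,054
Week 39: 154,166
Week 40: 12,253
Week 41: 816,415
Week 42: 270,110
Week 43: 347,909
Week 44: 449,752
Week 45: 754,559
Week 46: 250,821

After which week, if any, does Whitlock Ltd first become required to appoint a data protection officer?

Through Week 37: 147,113
Through Week 38: 259,167
Through Week 39: 413,333
Through Week 40: 425,586
Through Week 41: 1,242,001 ← exceeds threshold

Week 41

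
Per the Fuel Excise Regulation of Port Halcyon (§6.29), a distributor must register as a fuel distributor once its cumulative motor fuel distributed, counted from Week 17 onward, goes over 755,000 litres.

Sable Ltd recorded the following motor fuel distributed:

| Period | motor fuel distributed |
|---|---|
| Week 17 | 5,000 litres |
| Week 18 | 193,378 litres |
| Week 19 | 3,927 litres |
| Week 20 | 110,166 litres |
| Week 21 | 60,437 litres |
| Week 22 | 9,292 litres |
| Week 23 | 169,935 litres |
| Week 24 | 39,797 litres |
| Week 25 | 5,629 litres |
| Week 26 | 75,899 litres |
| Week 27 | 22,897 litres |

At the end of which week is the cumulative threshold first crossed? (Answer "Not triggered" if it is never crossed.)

Through Week 17: 5,000 litres
Through Week 18: 198,378 litres
Through Week 19: 202,305 litres
Through Week 20: 312,471 litres
Through Week 21: 372,908 litres
Through Week 22: 382,200 litres
Through Week 23: 552,135 litres
Through Week 24: 591,932 litres
Through Week 25: 597,561 litres
Through Week 26: 673,460 litres
Through Week 27: 696,357 litres
Final cumulative total 696,357 litres ≤ 755,000 litres; the threshold is never exceeded.

Not triggered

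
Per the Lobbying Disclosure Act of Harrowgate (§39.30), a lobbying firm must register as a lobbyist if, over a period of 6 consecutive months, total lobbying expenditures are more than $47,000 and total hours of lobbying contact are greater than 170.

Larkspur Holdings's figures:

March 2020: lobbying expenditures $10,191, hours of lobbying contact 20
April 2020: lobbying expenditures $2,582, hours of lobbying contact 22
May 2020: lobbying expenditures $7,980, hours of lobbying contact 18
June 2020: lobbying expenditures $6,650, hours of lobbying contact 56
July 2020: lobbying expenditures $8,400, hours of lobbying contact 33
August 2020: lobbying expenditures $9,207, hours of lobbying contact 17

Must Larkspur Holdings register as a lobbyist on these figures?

No

Total lobbying expenditures: $10,191 + $2,582 + $7,980 + $6,650 + $8,400 + $9,207 = $45,010 (≤ $47,000).
Total hours of lobbying contact: 20 + 22 + 18 + 56 + 33 + 17 = 166 (≤ 170).
The test is 'and': the rule requires both, and at least one is not exceeded.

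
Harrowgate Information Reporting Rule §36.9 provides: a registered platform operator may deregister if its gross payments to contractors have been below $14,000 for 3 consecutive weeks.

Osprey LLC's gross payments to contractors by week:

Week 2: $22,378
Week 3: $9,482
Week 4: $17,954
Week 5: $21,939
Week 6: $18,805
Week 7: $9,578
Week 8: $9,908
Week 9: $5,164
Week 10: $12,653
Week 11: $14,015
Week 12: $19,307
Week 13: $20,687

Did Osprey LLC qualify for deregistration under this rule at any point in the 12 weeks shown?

Weeks below $14,000: Week 3, Week 7, Week 8, Week 9, Week 10.
Longest run of consecutive weeks below the threshold: 4.
4 ≥ 3, so Osprey LLC became eligible.

Yes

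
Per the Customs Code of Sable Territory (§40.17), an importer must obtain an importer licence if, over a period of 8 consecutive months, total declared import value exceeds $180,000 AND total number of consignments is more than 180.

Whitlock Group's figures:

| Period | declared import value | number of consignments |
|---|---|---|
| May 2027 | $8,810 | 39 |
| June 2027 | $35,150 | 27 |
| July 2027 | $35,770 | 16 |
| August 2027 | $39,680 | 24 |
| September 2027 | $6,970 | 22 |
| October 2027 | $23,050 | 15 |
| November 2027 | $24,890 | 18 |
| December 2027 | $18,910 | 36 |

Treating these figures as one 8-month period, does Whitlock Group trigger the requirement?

Total declared import value: $8,810 + $35,150 + $35,770 + $39,680 + $6,970 + $23,050 + $24,890 + $18,910 = $193,230 (> $180,000).
Total number of consignments: 39 + 27 + 16 + 24 + 22 + 15 + 18 + 36 = 197 (> 180).
The test is 'and': both thresholds are exceeded.

Yes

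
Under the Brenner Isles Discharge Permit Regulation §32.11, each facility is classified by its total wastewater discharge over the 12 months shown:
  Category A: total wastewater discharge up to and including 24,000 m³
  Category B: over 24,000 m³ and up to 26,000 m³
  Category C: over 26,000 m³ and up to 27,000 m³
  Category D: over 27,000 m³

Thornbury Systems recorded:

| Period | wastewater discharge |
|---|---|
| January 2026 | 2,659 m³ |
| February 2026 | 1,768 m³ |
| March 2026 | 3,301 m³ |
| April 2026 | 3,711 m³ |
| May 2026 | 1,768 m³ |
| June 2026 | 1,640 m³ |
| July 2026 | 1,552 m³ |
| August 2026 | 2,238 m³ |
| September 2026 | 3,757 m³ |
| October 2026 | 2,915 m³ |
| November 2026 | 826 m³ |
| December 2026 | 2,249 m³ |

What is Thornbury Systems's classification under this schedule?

Category D

Total wastewater discharge: 2,659 m³ + 1,768 m³ + 3,301 m³ + 3,711 m³ + 1,768 m³ + 1,640 m³ + 1,552 m³ + 2,238 m³ + 3,757 m³ + 2,915 m³ + 826 m³ + 2,249 m³ = 28,384 m³.
28,384 m³ > 27,000 m³, so Category D applies.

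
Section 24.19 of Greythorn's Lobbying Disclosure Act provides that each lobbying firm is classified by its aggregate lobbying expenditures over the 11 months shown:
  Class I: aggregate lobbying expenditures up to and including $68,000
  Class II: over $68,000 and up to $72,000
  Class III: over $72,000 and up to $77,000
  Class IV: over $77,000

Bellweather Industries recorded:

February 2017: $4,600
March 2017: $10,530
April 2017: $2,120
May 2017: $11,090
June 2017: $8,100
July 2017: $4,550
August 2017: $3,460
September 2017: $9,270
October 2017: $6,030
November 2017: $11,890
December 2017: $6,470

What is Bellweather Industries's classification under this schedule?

Class IV

Aggregate lobbying expenditures: $4,600 + $10,530 + $2,120 + $11,090 + $8,100 + $4,550 + $3,460 + $9,270 + $6,030 + $11,890 + $6,470 = $78,110.
$78,110 > $77,000, so Class IV applies.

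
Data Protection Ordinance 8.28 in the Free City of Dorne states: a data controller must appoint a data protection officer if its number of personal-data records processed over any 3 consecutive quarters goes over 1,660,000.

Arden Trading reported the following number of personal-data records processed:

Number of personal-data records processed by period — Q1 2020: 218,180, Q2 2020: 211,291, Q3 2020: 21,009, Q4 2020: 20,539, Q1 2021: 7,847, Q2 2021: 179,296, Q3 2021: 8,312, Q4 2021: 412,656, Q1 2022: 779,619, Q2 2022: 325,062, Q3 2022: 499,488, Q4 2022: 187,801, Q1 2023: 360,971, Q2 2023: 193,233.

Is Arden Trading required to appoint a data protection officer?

Q1 2020–Q3 2020: 218,180 + 211,291 + 21,009 = 450,480 (under)
Q2 2020–Q4 2020: 211,291 + 21,009 + 20,539 = 252,839 (under)
Q3 2020–Q1 2021: 21,009 + 20,539 + 7,847 = 49,395 (under)
Q4 2020–Q2 2021: 20,539 + 7,847 + 179,296 = 207,682 (under)
Q1 2021–Q3 2021: 7,847 + 179,296 + 8,312 = 195,455 (under)
Q2 2021–Q4 2021: 179,296 + 8,312 + 412,656 = 600,264 (under)
Q3 2021–Q1 2022: 8,312 + 412,656 + 779,619 = 1,200,587 (under)
Q4 2021–Q2 2022: 412,656 + 779,619 + 325,062 = 1,517,337 (under)
Q1 2022–Q3 2022: 779,619 + 325,062 + 499,488 = 1,604,169 (under)
Q2 2022–Q4 2022: 325,062 + 499,488 + 187,801 = 1,012,351 (under)
Q3 2022–Q1 2023: 499,488 + 187,801 + 360,971 = 1,048,260 (under)
Q4 2022–Q2 2023: 187,801 + 360,971 + 193,233 = 742,005 (under)
No window exceeds 1,660,000.

No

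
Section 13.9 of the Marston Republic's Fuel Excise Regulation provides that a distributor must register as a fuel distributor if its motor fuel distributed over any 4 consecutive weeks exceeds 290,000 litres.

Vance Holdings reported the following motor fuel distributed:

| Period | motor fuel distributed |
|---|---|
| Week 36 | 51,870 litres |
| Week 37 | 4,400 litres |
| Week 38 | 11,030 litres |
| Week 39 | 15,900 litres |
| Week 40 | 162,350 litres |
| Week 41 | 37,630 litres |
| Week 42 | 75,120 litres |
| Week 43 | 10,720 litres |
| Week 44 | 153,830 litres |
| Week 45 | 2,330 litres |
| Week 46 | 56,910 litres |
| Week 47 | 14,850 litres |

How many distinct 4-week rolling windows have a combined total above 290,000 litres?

Week 36–Week 39: 51,870 litres + 4,400 litres + 11,030 litres + 15,900 litres = 83,200 litres (under)
Week 37–Week 40: 4,400 litres + 11,030 litres + 15,900 litres + 162,350 litres = 193,680 litres (under)
Week 38–Week 41: 11,030 litres + 15,900 litres + 162,350 litres + 37,630 litres = 226,910 litres (under)
Week 39–Week 42: 15,900 litres + 162,350 litres + 37,630 litres + 75,120 litres = 291,000 litres (over)
Week 40–Week 43: 162,350 litres + 37,630 litres + 75,120 litres + 10,720 litres = 285,820 litres (under)
Week 41–Week 44: 37,630 litres + 75,120 litres + 10,720 litres + 153,830 litres = 277,300 litres (under)
Week 42–Week 45: 75,120 litres + 10,720 litres + 153,830 litres + 2,330 litres = 242,000 litres (under)
Week 43–Week 46: 10,720 litres + 153,830 litres + 2,330 litres + 56,910 litres = 223,790 litres (under)
Week 44–Week 47: 153,830 litres + 2,330 litres + 56,910 litres + 14,850 litres = 227,920 litres (under)
1 window exceeds the threshold.

1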